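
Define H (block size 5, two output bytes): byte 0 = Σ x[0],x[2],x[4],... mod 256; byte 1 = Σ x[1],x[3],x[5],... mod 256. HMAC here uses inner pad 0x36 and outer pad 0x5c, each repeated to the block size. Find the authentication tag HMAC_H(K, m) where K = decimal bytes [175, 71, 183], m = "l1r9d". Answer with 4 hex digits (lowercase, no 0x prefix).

Key decimal bytes [175, 71, 183] = af 47 b7 is 3 bytes ≤ B = 5; zero-pad to 5 bytes: K' = af 47 b7 00 00.
K' ⊕ ipad = 99 71 81 36 36.  K' ⊕ opad = f3 1b eb 5c 5c.
Inner input = (K'⊕ipad) ∥ m = 99 71 81 36 36 ∥ 6c 31 72 39 64.
Inner hash: even-index sum = 442 mod 256 = 186; odd-index sum = 489 mod 256 = 233 → ba e9.
Outer input = (K'⊕opad) ∥ inner = f3 1b eb 5c 5c ∥ ba e9.
Outer hash (tag): even-index sum = 803 mod 256 = 35; odd-index sum = 305 mod 256 = 49 → 23 31.

2331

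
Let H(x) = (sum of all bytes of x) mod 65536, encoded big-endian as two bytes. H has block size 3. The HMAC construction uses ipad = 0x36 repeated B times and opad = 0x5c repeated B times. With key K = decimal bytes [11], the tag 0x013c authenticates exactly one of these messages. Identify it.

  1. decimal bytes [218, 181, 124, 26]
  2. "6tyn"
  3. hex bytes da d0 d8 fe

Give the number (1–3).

Key decimal bytes [11] = 0b is 1 byte ≤ B = 3; zero-pad to 3 bytes: K' = 0b 00 00.
K' ⊕ ipad = 3d 36 36; K' ⊕ opad = 57 5c 5c.
m1: inner = H(3d 36 36 da b5 7c 1a) = 02 ce; tag = H(57 5c 5c 02 ce) = 01df
m2: inner = H(3d 36 36 36 74 79 6e) = 02 3a; tag = H(57 5c 5c 02 3a) = 014b
m3: inner = H(3d 36 36 da d0 d8 fe) = 04 29; tag = H(57 5c 5c 04 29) = 013c ← matches

3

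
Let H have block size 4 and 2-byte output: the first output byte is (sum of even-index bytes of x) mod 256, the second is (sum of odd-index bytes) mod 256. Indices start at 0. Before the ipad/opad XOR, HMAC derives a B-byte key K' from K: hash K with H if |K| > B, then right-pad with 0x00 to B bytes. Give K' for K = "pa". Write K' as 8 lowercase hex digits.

70610000

Key "pa" = 70 61 is 2 bytes ≤ B = 4; zero-pad to 4 bytes: K' = 70 61 00 00.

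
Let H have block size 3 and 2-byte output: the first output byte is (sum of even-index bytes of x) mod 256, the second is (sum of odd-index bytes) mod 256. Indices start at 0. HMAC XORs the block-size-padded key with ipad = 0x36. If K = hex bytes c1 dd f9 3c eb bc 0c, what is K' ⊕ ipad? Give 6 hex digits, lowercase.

Key hex bytes c1 dd f9 3c eb bc 0c is 7 bytes > B = 3, so hash it first: H(key) = b1 d5, then zero-pad to 3 bytes: K' = b1 d5 00.
XOR each byte with 0x36: b1⊕36=87, d5⊕36=e3, 00⊕36=36.

87e336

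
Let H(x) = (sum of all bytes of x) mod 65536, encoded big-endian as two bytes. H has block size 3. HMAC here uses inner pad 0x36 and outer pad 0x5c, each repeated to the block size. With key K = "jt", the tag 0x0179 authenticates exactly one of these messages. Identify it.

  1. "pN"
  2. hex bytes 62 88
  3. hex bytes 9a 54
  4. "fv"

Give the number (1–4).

Key "jt" = 6a 74 is 2 bytes ≤ B = 3; zero-pad to 3 bytes: K' = 6a 74 00.
K' ⊕ ipad = 5c 42 36; K' ⊕ opad = 36 28 5c.
m1: inner = H(5c 42 36 70 4e) = 01 92; tag = H(36 28 5c 01 92) = 014d
m2: inner = H(5c 42 36 62 88) = 01 be; tag = H(36 28 5c 01 be) = 0179 ← matches
m3: inner = H(5c 42 36 9a 54) = 01 c2; tag = H(36 28 5c 01 c2) = 017d
m4: inner = H(5c 42 36 66 76) = 01 b0; tag = H(36 28 5c 01 b0) = 016b

2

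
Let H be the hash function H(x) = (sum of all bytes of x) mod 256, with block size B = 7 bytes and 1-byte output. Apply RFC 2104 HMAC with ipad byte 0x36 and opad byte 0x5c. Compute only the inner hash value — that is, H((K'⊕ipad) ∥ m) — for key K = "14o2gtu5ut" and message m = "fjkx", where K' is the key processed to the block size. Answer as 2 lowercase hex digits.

39

Key "14o2gtu5ut" = 31 34 6f 32 67 74 75 35 75 74 is 10 bytes > B = 7, so hash it first: H(key) = 74, then zero-pad to 7 bytes: K' = 74 00 00 00 00 00 00.
K' ⊕ ipad = 42 36 36 36 36 36 36.
Inner input = 42 36 36 36 36 36 36 ∥ 66 6a 6b 78.
Inner hash: sum = 66+54+54+54+54+54+54+102+106+107+120 = 825; mod 256 = 57 → 39.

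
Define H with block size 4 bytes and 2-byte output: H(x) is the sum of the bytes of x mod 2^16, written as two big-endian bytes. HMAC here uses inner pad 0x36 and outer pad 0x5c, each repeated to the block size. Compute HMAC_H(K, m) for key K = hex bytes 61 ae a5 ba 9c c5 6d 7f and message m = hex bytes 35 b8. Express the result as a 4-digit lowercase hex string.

Key hex bytes 61 ae a5 ba 9c c5 6d 7f is 8 bytes > B = 4, so hash it first: H(key) = 04 bb, then zero-pad to 4 bytes: K' = 04 bb 00 00.
K' ⊕ ipad = 32 8d 36 36.  K' ⊕ opad = 58 e7 5c 5c.
Inner input = (K'⊕ipad) ∥ m = 32 8d 36 36 ∥ 35 b8.
Inner hash: sum = 50+141+54+54+53+184 = 536 → 02 18.
Outer input = (K'⊕opad) ∥ inner = 58 e7 5c 5c ∥ 02 18.
Outer hash (tag): sum = 88+231+92+92+2+24 = 529 → 02 11.

0211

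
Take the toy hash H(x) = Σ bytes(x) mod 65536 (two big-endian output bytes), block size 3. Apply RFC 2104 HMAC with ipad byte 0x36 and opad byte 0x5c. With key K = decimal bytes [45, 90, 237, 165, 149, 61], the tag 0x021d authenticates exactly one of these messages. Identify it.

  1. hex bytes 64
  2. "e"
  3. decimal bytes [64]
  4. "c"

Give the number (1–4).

1

Key decimal bytes [45, 90, 237, 165, 149, 61] = 2d 5a ed a5 95 3d is 6 bytes > B = 3, so hash it first: H(key) = 02 eb, then zero-pad to 3 bytes: K' = 02 eb 00.
K' ⊕ ipad = 34 dd 36; K' ⊕ opad = 5e b7 5c.
m1: inner = H(34 dd 36 64) = 01 ab; tag = H(5e b7 5c 01 ab) = 021d ← matches
m2: inner = H(34 dd 36 65) = 01 ac; tag = H(5e b7 5c 01 ac) = 021e
m3: inner = H(34 dd 36 40) = 01 87; tag = H(5e b7 5c 01 87) = 01f9
m4: inner = H(34 dd 36 63) = 01 aa; tag = H(5e b7 5c 01 aa) = 021c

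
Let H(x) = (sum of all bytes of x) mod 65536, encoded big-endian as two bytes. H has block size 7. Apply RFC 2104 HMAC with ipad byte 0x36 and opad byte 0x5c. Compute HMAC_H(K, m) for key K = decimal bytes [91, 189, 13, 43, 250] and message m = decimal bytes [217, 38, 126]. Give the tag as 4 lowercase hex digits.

0317

Key decimal bytes [91, 189, 13, 43, 250] = 5b bd 0d 2b fa is 5 bytes ≤ B = 7; zero-pad to 7 bytes: K' = 5b bd 0d 2b fa 00 00.
K' ⊕ ipad = 6d 8b 3b 1d cc 36 36.  K' ⊕ opad = 07 e1 51 77 a6 5c 5c.
Inner input = (K'⊕ipad) ∥ m = 6d 8b 3b 1d cc 36 36 ∥ d9 26 7e.
Inner hash: sum = 109+139+59+29+204+54+54+217+38+126 = 1029 → 04 05.
Outer input = (K'⊕opad) ∥ inner = 07 e1 51 77 a6 5c 5c ∥ 04 05.
Outer hash (tag): sum = 7+225+81+119+166+92+92+4+5 = 791 → 03 17.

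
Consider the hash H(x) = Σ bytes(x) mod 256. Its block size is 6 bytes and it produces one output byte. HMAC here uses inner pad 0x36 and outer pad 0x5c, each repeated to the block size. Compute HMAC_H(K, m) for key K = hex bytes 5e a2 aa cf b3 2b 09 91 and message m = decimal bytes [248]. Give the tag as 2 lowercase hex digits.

Key hex bytes 5e a2 aa cf b3 2b 09 91 is 8 bytes > B = 6, so hash it first: H(key) = f1, then zero-pad to 6 bytes: K' = f1 00 00 00 00 00.
K' ⊕ ipad = c7 36 36 36 36 36.  K' ⊕ opad = ad 5c 5c 5c 5c 5c.
Inner input = (K'⊕ipad) ∥ m = c7 36 36 36 36 36 ∥ f8.
Inner hash: sum = 199+54+54+54+54+54+248 = 717; mod 256 = 205 → cd.
Outer input = (K'⊕opad) ∥ inner = ad 5c 5c 5c 5c 5c ∥ cd.
Outer hash (tag): sum = 173+92+92+92+92+92+205 = 838; mod 256 = 70 → 46.

46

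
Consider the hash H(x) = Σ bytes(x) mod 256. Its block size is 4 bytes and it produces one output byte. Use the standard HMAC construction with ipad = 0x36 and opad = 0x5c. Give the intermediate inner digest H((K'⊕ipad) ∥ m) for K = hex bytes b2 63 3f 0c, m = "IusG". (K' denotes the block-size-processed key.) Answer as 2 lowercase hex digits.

Key hex bytes b2 63 3f 0c is exactly B = 4 bytes: K' = b2 63 3f 0c.
K' ⊕ ipad = 84 55 09 3a.
Inner input = 84 55 09 3a ∥ 49 75 73 47.
Inner hash: sum = 132+85+9+58+73+117+115+71 = 660; mod 256 = 148 → 94.

94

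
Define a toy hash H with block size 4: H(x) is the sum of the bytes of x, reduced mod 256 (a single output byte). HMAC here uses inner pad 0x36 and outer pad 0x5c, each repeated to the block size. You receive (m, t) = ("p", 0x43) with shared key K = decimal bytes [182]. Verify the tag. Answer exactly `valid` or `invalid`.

invalid

Key decimal bytes [182] = b6 is 1 byte ≤ B = 4; zero-pad to 4 bytes: K' = b6 00 00 00.
K' ⊕ ipad = 80 36 36 36; K' ⊕ opad = ea 5c 5c 5c.
Inner hash: sum = 128+54+54+54+112 = 402; mod 256 = 146 → 92.
Outer hash (recomputed tag): sum = 234+92+92+92+146 = 656; mod 256 = 144 → 90.
Recomputed tag = 90; claimed = 43 → mismatch.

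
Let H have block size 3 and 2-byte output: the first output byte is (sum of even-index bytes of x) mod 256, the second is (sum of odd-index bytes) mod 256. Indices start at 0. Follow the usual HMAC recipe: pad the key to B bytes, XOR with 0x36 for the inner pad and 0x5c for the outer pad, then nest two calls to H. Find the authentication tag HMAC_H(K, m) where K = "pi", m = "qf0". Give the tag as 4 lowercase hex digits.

Key "pi" = 70 69 is 2 bytes ≤ B = 3; zero-pad to 3 bytes: K' = 70 69 00.
K' ⊕ ipad = 46 5f 36.  K' ⊕ opad = 2c 35 5c.
Inner input = (K'⊕ipad) ∥ m = 46 5f 36 ∥ 71 66 30.
Inner hash: even-index sum = 226 mod 256 = 226; odd-index sum = 256 mod 256 = 0 → e2 00.
Outer input = (K'⊕opad) ∥ inner = 2c 35 5c ∥ e2 00.
Outer hash (tag): even-index sum = 136 mod 256 = 136; odd-index sum = 279 mod 256 = 23 → 88 17.

8817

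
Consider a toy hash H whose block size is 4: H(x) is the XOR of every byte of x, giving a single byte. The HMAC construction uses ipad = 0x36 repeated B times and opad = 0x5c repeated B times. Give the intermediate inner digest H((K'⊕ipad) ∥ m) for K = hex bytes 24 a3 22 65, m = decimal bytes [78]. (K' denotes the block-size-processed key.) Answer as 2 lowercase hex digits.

8e

Key hex bytes 24 a3 22 65 is exactly B = 4 bytes: K' = 24 a3 22 65.
K' ⊕ ipad = 12 95 14 53.
Inner input = 12 95 14 53 ∥ 4e.
Inner hash: XOR 12⊕95⊕14⊕53⊕4e = 8e.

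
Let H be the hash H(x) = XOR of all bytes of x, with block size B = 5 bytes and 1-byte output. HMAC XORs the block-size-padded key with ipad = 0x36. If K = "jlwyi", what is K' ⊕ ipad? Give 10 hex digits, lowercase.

Key "jlwyi" = 6a 6c 77 79 69 is exactly B = 5 bytes: K' = 6a 6c 77 79 69.
XOR each byte with 0x36: 6a⊕36=5c, 6c⊕36=5a, 77⊕36=41, 79⊕36=4f, 69⊕36=5f.

5c5a414f5f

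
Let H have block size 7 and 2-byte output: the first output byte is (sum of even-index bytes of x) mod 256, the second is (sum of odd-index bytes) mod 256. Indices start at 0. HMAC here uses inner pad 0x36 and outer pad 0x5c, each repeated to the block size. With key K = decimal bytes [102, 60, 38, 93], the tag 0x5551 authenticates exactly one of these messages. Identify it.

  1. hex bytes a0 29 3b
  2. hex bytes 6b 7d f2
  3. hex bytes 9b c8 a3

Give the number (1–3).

3

Key decimal bytes [102, 60, 38, 93] = 66 3c 26 5d is 4 bytes ≤ B = 7; zero-pad to 7 bytes: K' = 66 3c 26 5d 00 00 00.
K' ⊕ ipad = 50 0a 10 6b 36 36 36; K' ⊕ opad = 3a 60 7a 01 5c 5c 5c.
m1: inner = H(50 0a 10 6b 36 36 36 a0 29 3b) = f5 86; tag = H(3a 60 7a 01 5c 5c 5c f5 86) = f2b2
m2: inner = H(50 0a 10 6b 36 36 36 6b 7d f2) = 49 08; tag = H(3a 60 7a 01 5c 5c 5c 49 08) = 7406
m3: inner = H(50 0a 10 6b 36 36 36 9b c8 a3) = 94 e9; tag = H(3a 60 7a 01 5c 5c 5c 94 e9) = 5551 ← matches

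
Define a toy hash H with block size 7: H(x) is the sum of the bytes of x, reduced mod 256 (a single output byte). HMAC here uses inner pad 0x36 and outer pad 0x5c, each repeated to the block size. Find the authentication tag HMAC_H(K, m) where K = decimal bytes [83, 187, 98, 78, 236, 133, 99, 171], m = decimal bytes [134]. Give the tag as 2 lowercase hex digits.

Key decimal bytes [83, 187, 98, 78, 236, 133, 99, 171] = 53 bb 62 4e ec 85 63 ab is 8 bytes > B = 7, so hash it first: H(key) = 3d, then zero-pad to 7 bytes: K' = 3d 00 00 00 00 00 00.
K' ⊕ ipad = 0b 36 36 36 36 36 36.  K' ⊕ opad = 61 5c 5c 5c 5c 5c 5c.
Inner input = (K'⊕ipad) ∥ m = 0b 36 36 36 36 36 36 ∥ 86.
Inner hash: sum = 11+54+54+54+54+54+54+134 = 469; mod 256 = 213 → d5.
Outer input = (K'⊕opad) ∥ inner = 61 5c 5c 5c 5c 5c 5c ∥ d5.
Outer hash (tag): sum = 97+92+92+92+92+92+92+213 = 862; mod 256 = 94 → 5e.

5e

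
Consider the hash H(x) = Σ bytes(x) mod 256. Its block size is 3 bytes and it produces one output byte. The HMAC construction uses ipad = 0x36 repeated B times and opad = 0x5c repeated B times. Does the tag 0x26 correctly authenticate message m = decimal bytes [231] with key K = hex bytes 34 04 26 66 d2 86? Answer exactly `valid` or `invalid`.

Key hex bytes 34 04 26 66 d2 86 is 6 bytes > B = 3, so hash it first: H(key) = 1c, then zero-pad to 3 bytes: K' = 1c 00 00.
K' ⊕ ipad = 2a 36 36; K' ⊕ opad = 40 5c 5c.
Inner hash: sum = 42+54+54+231 = 381; mod 256 = 125 → 7d.
Outer hash (recomputed tag): sum = 64+92+92+125 = 373; mod 256 = 117 → 75.
Recomputed tag = 75; claimed = 26 → mismatch.

invalid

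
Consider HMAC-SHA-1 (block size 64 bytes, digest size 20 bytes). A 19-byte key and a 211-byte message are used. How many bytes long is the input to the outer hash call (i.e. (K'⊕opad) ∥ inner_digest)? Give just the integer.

84

Key is 19 ≤ 64 bytes, zero-padded: |K'| = 64.
Outer input = (K'⊕opad) ∥ H(inner) → 64 + 20 = 84 bytes.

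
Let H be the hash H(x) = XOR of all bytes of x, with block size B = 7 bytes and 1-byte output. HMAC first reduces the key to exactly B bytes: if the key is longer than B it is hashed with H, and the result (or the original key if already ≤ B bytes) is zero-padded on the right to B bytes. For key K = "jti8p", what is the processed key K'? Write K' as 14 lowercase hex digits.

6a746938700000

Key "jti8p" = 6a 74 69 38 70 is 5 bytes ≤ B = 7; zero-pad to 7 bytes: K' = 6a 74 69 38 70 00 00.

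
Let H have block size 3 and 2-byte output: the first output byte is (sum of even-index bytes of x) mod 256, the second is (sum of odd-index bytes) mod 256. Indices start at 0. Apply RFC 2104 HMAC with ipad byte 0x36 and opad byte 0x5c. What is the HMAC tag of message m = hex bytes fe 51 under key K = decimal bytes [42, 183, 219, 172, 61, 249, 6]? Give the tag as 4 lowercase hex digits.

Key decimal bytes [42, 183, 219, 172, 61, 249, 6] = 2a b7 db ac 3d f9 06 is 7 bytes > B = 3, so hash it first: H(key) = 48 5c, then zero-pad to 3 bytes: K' = 48 5c 00.
K' ⊕ ipad = 7e 6a 36.  K' ⊕ opad = 14 00 5c.
Inner input = (K'⊕ipad) ∥ m = 7e 6a 36 ∥ fe 51.
Inner hash: even-index sum = 261 mod 256 = 5; odd-index sum = 360 mod 256 = 104 → 05 68.
Outer input = (K'⊕opad) ∥ inner = 14 00 5c ∥ 05 68.
Outer hash (tag): even-index sum = 216 mod 256 = 216; odd-index sum = 5 mod 256 = 5 → d8 05.

d805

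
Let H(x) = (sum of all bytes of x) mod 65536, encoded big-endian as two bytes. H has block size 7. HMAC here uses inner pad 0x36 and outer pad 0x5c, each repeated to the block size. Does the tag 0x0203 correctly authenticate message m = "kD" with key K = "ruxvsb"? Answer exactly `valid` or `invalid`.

valid

Key "ruxvsb" = 72 75 78 76 73 62 is 6 bytes ≤ B = 7; zero-pad to 7 bytes: K' = 72 75 78 76 73 62 00.
K' ⊕ ipad = 44 43 4e 40 45 54 36; K' ⊕ opad = 2e 29 24 2a 2f 3e 5c.
Inner hash: sum = 68+67+78+64+69+84+54+107+68 = 659 → 02 93.
Outer hash (recomputed tag): sum = 46+41+36+42+47+62+92+2+147 = 515 → 02 03.
Recomputed tag = 0203; claimed = 0203 → match.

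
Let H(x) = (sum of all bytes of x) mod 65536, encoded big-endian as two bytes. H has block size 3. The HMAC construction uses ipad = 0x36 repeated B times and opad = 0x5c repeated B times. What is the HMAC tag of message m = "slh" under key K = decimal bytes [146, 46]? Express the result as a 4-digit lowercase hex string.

Key decimal bytes [146, 46] = 92 2e is 2 bytes ≤ B = 3; zero-pad to 3 bytes: K' = 92 2e 00.
K' ⊕ ipad = a4 18 36.  K' ⊕ opad = ce 72 5c.
Inner input = (K'⊕ipad) ∥ m = a4 18 36 ∥ 73 6c 68.
Inner hash: sum = 164+24+54+115+108+104 = 569 → 02 39.
Outer input = (K'⊕opad) ∥ inner = ce 72 5c ∥ 02 39.
Outer hash (tag): sum = 206+114+92+2+57 = 471 → 01 d7.

01d7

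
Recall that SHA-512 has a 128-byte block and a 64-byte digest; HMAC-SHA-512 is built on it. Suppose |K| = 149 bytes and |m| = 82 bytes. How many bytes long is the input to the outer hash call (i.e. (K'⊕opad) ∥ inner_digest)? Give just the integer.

Key is 149 > 128 bytes, so it is hashed to 64 bytes then zero-padded to 128: |K'| = 128.
Outer input = (K'⊕opad) ∥ H(inner) → 128 + 64 = 192 bytes.

192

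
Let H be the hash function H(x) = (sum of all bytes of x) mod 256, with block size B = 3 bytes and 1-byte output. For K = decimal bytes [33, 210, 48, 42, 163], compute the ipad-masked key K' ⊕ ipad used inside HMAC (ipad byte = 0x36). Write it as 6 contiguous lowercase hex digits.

Key decimal bytes [33, 210, 48, 42, 163] = 21 d2 30 2a a3 is 5 bytes > B = 3, so hash it first: H(key) = f0, then zero-pad to 3 bytes: K' = f0 00 00.
XOR each byte with 0x36: f0⊕36=c6, 00⊕36=36, 00⊕36=36.

c63636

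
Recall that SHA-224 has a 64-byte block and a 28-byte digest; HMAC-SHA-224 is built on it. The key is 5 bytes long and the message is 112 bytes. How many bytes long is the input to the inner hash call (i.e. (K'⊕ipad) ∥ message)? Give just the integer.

Key is 5 ≤ 64 bytes, zero-padded: |K'| = 64.
Inner input = (K'⊕ipad) ∥ m → 64 + 112 = 176 bytes.

176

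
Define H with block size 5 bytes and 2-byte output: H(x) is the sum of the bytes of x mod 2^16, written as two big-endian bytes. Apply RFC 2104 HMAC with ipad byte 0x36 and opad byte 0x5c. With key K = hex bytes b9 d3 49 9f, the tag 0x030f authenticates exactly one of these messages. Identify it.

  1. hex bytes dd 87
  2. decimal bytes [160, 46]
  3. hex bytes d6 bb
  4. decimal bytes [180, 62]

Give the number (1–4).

3

Key hex bytes b9 d3 49 9f is 4 bytes ≤ B = 5; zero-pad to 5 bytes: K' = b9 d3 49 9f 00.
K' ⊕ ipad = 8f e5 7f a9 36; K' ⊕ opad = e5 8f 15 c3 5c.
m1: inner = H(8f e5 7f a9 36 dd 87) = 04 36; tag = H(e5 8f 15 c3 5c 04 36) = 02e2
m2: inner = H(8f e5 7f a9 36 a0 2e) = 03 a0; tag = H(e5 8f 15 c3 5c 03 a0) = 034b
m3: inner = H(8f e5 7f a9 36 d6 bb) = 04 63; tag = H(e5 8f 15 c3 5c 04 63) = 030f ← matches
m4: inner = H(8f e5 7f a9 36 b4 3e) = 03 c4; tag = H(e5 8f 15 c3 5c 03 c4) = 036f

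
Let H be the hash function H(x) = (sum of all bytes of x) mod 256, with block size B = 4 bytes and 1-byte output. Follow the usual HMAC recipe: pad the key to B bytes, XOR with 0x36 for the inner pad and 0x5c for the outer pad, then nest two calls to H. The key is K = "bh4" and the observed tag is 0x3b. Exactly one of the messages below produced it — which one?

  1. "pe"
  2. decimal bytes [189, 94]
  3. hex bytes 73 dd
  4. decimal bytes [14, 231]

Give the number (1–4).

2

Key "bh4" = 62 68 34 is 3 bytes ≤ B = 4; zero-pad to 4 bytes: K' = 62 68 34 00.
K' ⊕ ipad = 54 5e 02 36; K' ⊕ opad = 3e 34 68 5c.
m1: inner = H(54 5e 02 36 70 65) = bf; tag = H(3e 34 68 5c bf) = f5
m2: inner = H(54 5e 02 36 bd 5e) = 05; tag = H(3e 34 68 5c 05) = 3b ← matches
m3: inner = H(54 5e 02 36 73 dd) = 3a; tag = H(3e 34 68 5c 3a) = 70
m4: inner = H(54 5e 02 36 0e e7) = df; tag = H(3e 34 68 5c df) = 15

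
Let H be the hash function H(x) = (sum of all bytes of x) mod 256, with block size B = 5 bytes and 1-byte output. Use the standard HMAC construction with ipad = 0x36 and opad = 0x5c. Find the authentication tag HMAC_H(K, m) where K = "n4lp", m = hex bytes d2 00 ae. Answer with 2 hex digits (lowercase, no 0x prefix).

02

Key "n4lp" = 6e 34 6c 70 is 4 bytes ≤ B = 5; zero-pad to 5 bytes: K' = 6e 34 6c 70 00.
K' ⊕ ipad = 58 02 5a 46 36.  K' ⊕ opad = 32 68 30 2c 5c.
Inner input = (K'⊕ipad) ∥ m = 58 02 5a 46 36 ∥ d2 00 ae.
Inner hash: sum = 88+2+90+70+54+210+0+174 = 688; mod 256 = 176 → b0.
Outer input = (K'⊕opad) ∥ inner = 32 68 30 2c 5c ∥ b0.
Outer hash (tag): sum = 50+104+48+44+92+176 = 514; mod 256 = 2 → 02.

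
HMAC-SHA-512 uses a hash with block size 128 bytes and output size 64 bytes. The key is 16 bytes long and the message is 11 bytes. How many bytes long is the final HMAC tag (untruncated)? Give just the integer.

The tag is one SHA-512 digest: 64 bytes.

64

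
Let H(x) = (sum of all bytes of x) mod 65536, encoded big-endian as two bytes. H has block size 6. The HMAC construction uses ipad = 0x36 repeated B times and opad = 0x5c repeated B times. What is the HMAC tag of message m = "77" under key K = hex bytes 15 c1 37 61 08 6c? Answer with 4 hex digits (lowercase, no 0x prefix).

Key hex bytes 15 c1 37 61 08 6c is exactly B = 6 bytes: K' = 15 c1 37 61 08 6c.
K' ⊕ ipad = 23 f7 01 57 3e 5a.  K' ⊕ opad = 49 9d 6b 3d 54 30.
Inner input = (K'⊕ipad) ∥ m = 23 f7 01 57 3e 5a ∥ 37 37.
Inner hash: sum = 35+247+1+87+62+90+55+55 = 632 → 02 78.
Outer input = (K'⊕opad) ∥ inner = 49 9d 6b 3d 54 30 ∥ 02 78.
Outer hash (tag): sum = 73+157+107+61+84+48+2+120 = 652 → 02 8c.

028c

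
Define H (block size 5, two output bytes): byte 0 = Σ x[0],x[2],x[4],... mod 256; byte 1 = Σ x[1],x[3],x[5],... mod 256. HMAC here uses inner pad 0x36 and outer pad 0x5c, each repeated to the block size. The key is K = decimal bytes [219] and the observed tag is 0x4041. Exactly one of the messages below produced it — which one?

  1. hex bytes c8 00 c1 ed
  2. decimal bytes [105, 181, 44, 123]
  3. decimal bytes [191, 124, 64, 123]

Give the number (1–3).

Key decimal bytes [219] = db is 1 byte ≤ B = 5; zero-pad to 5 bytes: K' = db 00 00 00 00.
K' ⊕ ipad = ed 36 36 36 36; K' ⊕ opad = 87 5c 5c 5c 5c.
m1: inner = H(ed 36 36 36 36 c8 00 c1 ed) = 46 f5; tag = H(87 5c 5c 5c 5c 46 f5) = 34fe
m2: inner = H(ed 36 36 36 36 69 b5 2c 7b) = 89 01; tag = H(87 5c 5c 5c 5c 89 01) = 4041 ← matches
m3: inner = H(ed 36 36 36 36 bf 7c 40 7b) = 50 6b; tag = H(87 5c 5c 5c 5c 50 6b) = aa08

2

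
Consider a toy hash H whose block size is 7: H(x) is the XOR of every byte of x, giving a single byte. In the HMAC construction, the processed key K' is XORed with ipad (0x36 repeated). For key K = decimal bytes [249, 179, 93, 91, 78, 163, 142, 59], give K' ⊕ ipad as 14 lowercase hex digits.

22363636363636

Key decimal bytes [249, 179, 93, 91, 78, 163, 142, 59] = f9 b3 5d 5b 4e a3 8e 3b is 8 bytes > B = 7, so hash it first: H(key) = 14, then zero-pad to 7 bytes: K' = 14 00 00 00 00 00 00.
XOR each byte with 0x36: 14⊕36=22, 00⊕36=36, 00⊕36=36, 00⊕36=36, 00⊕36=36, 00⊕36=36, 00⊕36=36.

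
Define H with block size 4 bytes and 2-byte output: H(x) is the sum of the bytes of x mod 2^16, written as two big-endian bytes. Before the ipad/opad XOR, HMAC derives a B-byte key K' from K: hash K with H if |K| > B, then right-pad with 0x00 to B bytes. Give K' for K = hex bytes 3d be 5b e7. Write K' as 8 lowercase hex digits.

Key hex bytes 3d be 5b e7 is exactly B = 4 bytes: K' = 3d be 5b e7.

3dbe5be7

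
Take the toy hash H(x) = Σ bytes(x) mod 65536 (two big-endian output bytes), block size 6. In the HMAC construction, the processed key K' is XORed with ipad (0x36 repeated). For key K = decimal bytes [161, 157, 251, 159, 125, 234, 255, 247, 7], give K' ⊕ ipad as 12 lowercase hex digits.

300a36363636

Key decimal bytes [161, 157, 251, 159, 125, 234, 255, 247, 7] = a1 9d fb 9f 7d ea ff f7 07 is 9 bytes > B = 6, so hash it first: H(key) = 06 3c, then zero-pad to 6 bytes: K' = 06 3c 00 00 00 00.
XOR each byte with 0x36: 06⊕36=30, 3c⊕36=0a, 00⊕36=36, 00⊕36=36, 00⊕36=36, 00⊕36=36.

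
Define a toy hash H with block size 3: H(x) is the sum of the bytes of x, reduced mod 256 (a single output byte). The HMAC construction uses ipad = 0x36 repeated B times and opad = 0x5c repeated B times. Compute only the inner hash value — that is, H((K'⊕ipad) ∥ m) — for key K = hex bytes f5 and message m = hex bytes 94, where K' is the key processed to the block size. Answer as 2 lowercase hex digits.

Key hex bytes f5 is 1 byte ≤ B = 3; zero-pad to 3 bytes: K' = f5 00 00.
K' ⊕ ipad = c3 36 36.
Inner input = c3 36 36 ∥ 94.
Inner hash: sum = 195+54+54+148 = 451; mod 256 = 195 → c3.

c3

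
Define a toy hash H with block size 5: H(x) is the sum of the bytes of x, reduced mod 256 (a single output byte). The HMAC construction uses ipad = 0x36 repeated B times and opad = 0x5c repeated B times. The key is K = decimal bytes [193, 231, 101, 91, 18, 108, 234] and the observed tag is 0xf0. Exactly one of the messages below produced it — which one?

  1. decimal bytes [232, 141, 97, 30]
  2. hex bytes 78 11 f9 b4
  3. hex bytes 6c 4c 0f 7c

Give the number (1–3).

Key decimal bytes [193, 231, 101, 91, 18, 108, 234] = c1 e7 65 5b 12 6c ea is 7 bytes > B = 5, so hash it first: H(key) = d0, then zero-pad to 5 bytes: K' = d0 00 00 00 00.
K' ⊕ ipad = e6 36 36 36 36; K' ⊕ opad = 8c 5c 5c 5c 5c.
m1: inner = H(e6 36 36 36 36 e8 8d 61 1e) = b2; tag = H(8c 5c 5c 5c 5c b2) = ae
m2: inner = H(e6 36 36 36 36 78 11 f9 b4) = f4; tag = H(8c 5c 5c 5c 5c f4) = f0 ← matches
m3: inner = H(e6 36 36 36 36 6c 4c 0f 7c) = 01; tag = H(8c 5c 5c 5c 5c 01) = fd

2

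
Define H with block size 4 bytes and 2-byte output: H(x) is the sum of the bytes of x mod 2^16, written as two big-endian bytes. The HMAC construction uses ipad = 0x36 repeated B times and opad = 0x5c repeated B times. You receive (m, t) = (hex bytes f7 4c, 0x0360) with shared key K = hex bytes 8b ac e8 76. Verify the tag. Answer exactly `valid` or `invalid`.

Key hex bytes 8b ac e8 76 is exactly B = 4 bytes: K' = 8b ac e8 76.
K' ⊕ ipad = bd 9a de 40; K' ⊕ opad = d7 f0 b4 2a.
Inner hash: sum = 189+154+222+64+247+76 = 952 → 03 b8.
Outer hash (recomputed tag): sum = 215+240+180+42+3+184 = 864 → 03 60.
Recomputed tag = 0360; claimed = 0360 → match.

valid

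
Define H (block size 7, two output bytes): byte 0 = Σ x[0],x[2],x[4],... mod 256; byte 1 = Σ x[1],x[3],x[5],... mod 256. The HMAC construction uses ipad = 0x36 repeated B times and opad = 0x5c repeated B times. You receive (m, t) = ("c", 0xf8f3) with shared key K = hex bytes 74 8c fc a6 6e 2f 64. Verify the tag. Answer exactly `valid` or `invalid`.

Key hex bytes 74 8c fc a6 6e 2f 64 is exactly B = 7 bytes: K' = 74 8c fc a6 6e 2f 64.
K' ⊕ ipad = 42 ba ca 90 58 19 52; K' ⊕ opad = 28 d0 a0 fa 32 73 38.
Inner hash: even-index sum = 438 mod 256 = 182; odd-index sum = 454 mod 256 = 198 → b6 c6.
Outer hash (recomputed tag): even-index sum = 504 mod 256 = 248; odd-index sum = 755 mod 256 = 243 → f8 f3.
Recomputed tag = f8f3; claimed = f8f3 → match.

valid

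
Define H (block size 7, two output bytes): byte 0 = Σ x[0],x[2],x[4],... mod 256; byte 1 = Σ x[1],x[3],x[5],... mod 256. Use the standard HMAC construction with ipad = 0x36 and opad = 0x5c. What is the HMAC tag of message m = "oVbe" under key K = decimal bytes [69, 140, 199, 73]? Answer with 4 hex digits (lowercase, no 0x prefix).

Key decimal bytes [69, 140, 199, 73] = 45 8c c7 49 is 4 bytes ≤ B = 7; zero-pad to 7 bytes: K' = 45 8c c7 49 00 00 00.
K' ⊕ ipad = 73 ba f1 7f 36 36 36.  K' ⊕ opad = 19 d0 9b 15 5c 5c 5c.
Inner input = (K'⊕ipad) ∥ m = 73 ba f1 7f 36 36 36 ∥ 6f 56 62 65.
Inner hash: even-index sum = 651 mod 256 = 139; odd-index sum = 576 mod 256 = 64 → 8b 40.
Outer input = (K'⊕opad) ∥ inner = 19 d0 9b 15 5c 5c 5c ∥ 8b 40.
Outer hash (tag): even-index sum = 428 mod 256 = 172; odd-index sum = 460 mod 256 = 204 → ac cc.

accc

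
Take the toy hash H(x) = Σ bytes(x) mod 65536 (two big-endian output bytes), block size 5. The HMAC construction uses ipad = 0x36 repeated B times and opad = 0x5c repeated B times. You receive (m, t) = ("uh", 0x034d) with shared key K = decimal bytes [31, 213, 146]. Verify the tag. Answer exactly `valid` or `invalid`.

Key decimal bytes [31, 213, 146] = 1f d5 92 is 3 bytes ≤ B = 5; zero-pad to 5 bytes: K' = 1f d5 92 00 00.
K' ⊕ ipad = 29 e3 a4 36 36; K' ⊕ opad = 43 89 ce 5c 5c.
Inner hash: sum = 41+227+164+54+54+117+104 = 761 → 02 f9.
Outer hash (recomputed tag): sum = 67+137+206+92+92+2+249 = 845 → 03 4d.
Recomputed tag = 034d; claimed = 034d → match.

valid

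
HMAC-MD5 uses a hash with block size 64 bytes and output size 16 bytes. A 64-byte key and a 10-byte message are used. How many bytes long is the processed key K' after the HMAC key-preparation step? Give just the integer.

Key is 64 ≤ 64 bytes, zero-padded: |K'| = 64.

64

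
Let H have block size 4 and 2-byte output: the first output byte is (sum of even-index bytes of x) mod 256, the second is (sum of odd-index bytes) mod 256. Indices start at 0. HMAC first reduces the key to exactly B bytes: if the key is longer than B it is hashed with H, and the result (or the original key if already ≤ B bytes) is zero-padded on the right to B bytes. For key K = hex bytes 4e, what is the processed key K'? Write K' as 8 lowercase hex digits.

Key hex bytes 4e is 1 byte ≤ B = 4; zero-pad to 4 bytes: K' = 4e 00 00 00.

4e000000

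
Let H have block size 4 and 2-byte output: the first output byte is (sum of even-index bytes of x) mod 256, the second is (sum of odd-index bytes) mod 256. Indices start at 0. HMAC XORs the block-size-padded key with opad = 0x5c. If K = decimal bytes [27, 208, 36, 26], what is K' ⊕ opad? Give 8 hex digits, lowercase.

478c7846

Key decimal bytes [27, 208, 36, 26] = 1b d0 24 1a is exactly B = 4 bytes: K' = 1b d0 24 1a.
XOR each byte with 0x5c: 1b⊕5c=47, d0⊕5c=8c, 24⊕5c=78, 1a⊕5c=46.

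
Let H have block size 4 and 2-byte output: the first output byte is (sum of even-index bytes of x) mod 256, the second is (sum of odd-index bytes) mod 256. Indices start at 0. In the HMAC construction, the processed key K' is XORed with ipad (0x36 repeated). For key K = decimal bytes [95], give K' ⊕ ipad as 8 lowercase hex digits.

69363636

Key decimal bytes [95] = 5f is 1 byte ≤ B = 4; zero-pad to 4 bytes: K' = 5f 00 00 00.
XOR each byte with 0x36: 5f⊕36=69, 00⊕36=36, 00⊕36=36, 00⊕36=36.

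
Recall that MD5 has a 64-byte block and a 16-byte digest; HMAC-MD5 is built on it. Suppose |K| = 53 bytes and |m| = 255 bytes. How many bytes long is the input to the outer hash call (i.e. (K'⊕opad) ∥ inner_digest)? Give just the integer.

80

Key is 53 ≤ 64 bytes, zero-padded: |K'| = 64.
Outer input = (K'⊕opad) ∥ H(inner) → 64 + 16 = 80 bytes.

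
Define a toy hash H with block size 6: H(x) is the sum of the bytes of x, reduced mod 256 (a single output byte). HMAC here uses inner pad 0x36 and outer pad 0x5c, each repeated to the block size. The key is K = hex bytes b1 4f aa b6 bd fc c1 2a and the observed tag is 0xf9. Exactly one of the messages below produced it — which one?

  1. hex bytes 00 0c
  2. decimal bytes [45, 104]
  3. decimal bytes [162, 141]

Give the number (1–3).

Key hex bytes b1 4f aa b6 bd fc c1 2a is 8 bytes > B = 6, so hash it first: H(key) = 04, then zero-pad to 6 bytes: K' = 04 00 00 00 00 00.
K' ⊕ ipad = 32 36 36 36 36 36; K' ⊕ opad = 58 5c 5c 5c 5c 5c.
m1: inner = H(32 36 36 36 36 36 00 0c) = 4c; tag = H(58 5c 5c 5c 5c 5c 4c) = 70
m2: inner = H(32 36 36 36 36 36 2d 68) = d5; tag = H(58 5c 5c 5c 5c 5c d5) = f9 ← matches
m3: inner = H(32 36 36 36 36 36 a2 8d) = 6f; tag = H(58 5c 5c 5c 5c 5c 6f) = 93

2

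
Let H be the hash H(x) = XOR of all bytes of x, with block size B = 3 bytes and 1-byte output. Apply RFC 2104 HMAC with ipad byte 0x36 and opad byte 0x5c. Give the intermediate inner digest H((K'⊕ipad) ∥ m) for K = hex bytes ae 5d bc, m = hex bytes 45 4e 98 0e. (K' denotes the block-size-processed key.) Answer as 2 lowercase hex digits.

e4

Key hex bytes ae 5d bc is exactly B = 3 bytes: K' = ae 5d bc.
K' ⊕ ipad = 98 6b 8a.
Inner input = 98 6b 8a ∥ 45 4e 98 0e.
Inner hash: XOR 98⊕6b⊕8a⊕45⊕4e⊕98⊕0e = e4.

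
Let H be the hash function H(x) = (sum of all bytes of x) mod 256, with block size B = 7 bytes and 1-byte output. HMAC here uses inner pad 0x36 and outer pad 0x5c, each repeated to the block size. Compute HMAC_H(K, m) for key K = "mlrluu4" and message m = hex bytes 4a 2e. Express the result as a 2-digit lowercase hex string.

Key "mlrluu4" = 6d 6c 72 6c 75 75 34 is exactly B = 7 bytes: K' = 6d 6c 72 6c 75 75 34.
K' ⊕ ipad = 5b 5a 44 5a 43 43 02.  K' ⊕ opad = 31 30 2e 30 29 29 68.
Inner input = (K'⊕ipad) ∥ m = 5b 5a 44 5a 43 43 02 ∥ 4a 2e.
Inner hash: sum = 91+90+68+90+67+67+2+74+46 = 595; mod 256 = 83 → 53.
Outer input = (K'⊕opad) ∥ inner = 31 30 2e 30 29 29 68 ∥ 53.
Outer hash (tag): sum = 49+48+46+48+41+41+104+83 = 460; mod 256 = 204 → cc.

cc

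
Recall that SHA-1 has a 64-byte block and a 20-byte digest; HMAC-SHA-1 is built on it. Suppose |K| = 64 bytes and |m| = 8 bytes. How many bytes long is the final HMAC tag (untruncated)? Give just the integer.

The tag is one SHA-1 digest: 20 bytes.

20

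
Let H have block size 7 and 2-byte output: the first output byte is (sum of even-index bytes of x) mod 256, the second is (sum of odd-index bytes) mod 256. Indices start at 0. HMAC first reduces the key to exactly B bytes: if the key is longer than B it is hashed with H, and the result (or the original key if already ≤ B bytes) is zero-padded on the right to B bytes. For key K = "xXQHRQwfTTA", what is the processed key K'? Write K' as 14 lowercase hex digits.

|K| = 11 > B = 7, so first hash the key.
H(K): even-index sum = 551 mod 256 = 39; odd-index sum = 427 mod 256 = 171 → 27 ab.
Zero-pad H(K) = 27 ab to 7 bytes: K' = 27 ab 00 00 00 00 00.

27ab0000000000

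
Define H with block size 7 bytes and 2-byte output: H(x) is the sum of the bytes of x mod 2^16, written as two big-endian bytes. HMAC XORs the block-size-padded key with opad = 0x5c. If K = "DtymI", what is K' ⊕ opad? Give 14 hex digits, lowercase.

Key "DtymI" = 44 74 79 6d 49 is 5 bytes ≤ B = 7; zero-pad to 7 bytes: K' = 44 74 79 6d 49 00 00.
XOR each byte with 0x5c: 44⊕5c=18, 74⊕5c=28, 79⊕5c=25, 6d⊕5c=31, 49⊕5c=15, 00⊕5c=5c, 00⊕5c=5c.

18282531155c5c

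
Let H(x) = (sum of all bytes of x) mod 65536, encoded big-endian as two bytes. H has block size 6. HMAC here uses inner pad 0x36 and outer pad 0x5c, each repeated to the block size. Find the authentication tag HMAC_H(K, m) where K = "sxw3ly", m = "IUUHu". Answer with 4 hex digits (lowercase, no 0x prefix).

Key "sxw3ly" = 73 78 77 33 6c 79 is exactly B = 6 bytes: K' = 73 78 77 33 6c 79.
K' ⊕ ipad = 45 4e 41 05 5a 4f.  K' ⊕ opad = 2f 24 2b 6f 30 25.
Inner input = (K'⊕ipad) ∥ m = 45 4e 41 05 5a 4f ∥ 49 55 55 48 75.
Inner hash: sum = 69+78+65+5+90+79+73+85+85+72+117 = 818 → 03 32.
Outer input = (K'⊕opad) ∥ inner = 2f 24 2b 6f 30 25 ∥ 03 32.
Outer hash (tag): sum = 47+36+43+111+48+37+3+50 = 375 → 01 77.

0177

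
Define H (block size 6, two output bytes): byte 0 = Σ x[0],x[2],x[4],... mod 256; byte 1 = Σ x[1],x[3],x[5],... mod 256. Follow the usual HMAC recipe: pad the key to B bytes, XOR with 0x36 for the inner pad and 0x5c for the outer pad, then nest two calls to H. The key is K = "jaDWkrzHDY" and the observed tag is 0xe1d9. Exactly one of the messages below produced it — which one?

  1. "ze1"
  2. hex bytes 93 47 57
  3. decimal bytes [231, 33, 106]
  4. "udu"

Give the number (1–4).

Key "jaDWkrzHDY" = 6a 61 44 57 6b 72 7a 48 44 59 is 10 bytes > B = 6, so hash it first: H(key) = d7 cb, then zero-pad to 6 bytes: K' = d7 cb 00 00 00 00.
K' ⊕ ipad = e1 fd 36 36 36 36; K' ⊕ opad = 8b 97 5c 5c 5c 5c.
m1: inner = H(e1 fd 36 36 36 36 7a 65 31) = f8 ce; tag = H(8b 97 5c 5c 5c 5c f8 ce) = 3b1d
m2: inner = H(e1 fd 36 36 36 36 93 47 57) = 37 b0; tag = H(8b 97 5c 5c 5c 5c 37 b0) = 7aff
m3: inner = H(e1 fd 36 36 36 36 e7 21 6a) = 9e 8a; tag = H(8b 97 5c 5c 5c 5c 9e 8a) = e1d9 ← matches
m4: inner = H(e1 fd 36 36 36 36 75 64 75) = 37 cd; tag = H(8b 97 5c 5c 5c 5c 37 cd) = 7a1c

3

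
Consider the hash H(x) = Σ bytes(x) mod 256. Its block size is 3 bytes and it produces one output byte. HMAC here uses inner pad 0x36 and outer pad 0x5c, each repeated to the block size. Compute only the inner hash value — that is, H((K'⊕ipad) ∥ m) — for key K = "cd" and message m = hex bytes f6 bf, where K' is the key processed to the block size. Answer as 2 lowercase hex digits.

92

Key "cd" = 63 64 is 2 bytes ≤ B = 3; zero-pad to 3 bytes: K' = 63 64 00.
K' ⊕ ipad = 55 52 36.
Inner input = 55 52 36 ∥ f6 bf.
Inner hash: sum = 85+82+54+246+191 = 658; mod 256 = 146 → 92.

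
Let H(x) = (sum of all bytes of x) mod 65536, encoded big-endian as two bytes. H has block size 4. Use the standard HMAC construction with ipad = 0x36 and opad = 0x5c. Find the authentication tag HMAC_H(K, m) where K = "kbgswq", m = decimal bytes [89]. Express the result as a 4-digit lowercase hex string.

029c

Key "kbgswq" = 6b 62 67 73 77 71 is 6 bytes > B = 4, so hash it first: H(key) = 02 8f, then zero-pad to 4 bytes: K' = 02 8f 00 00.
K' ⊕ ipad = 34 b9 36 36.  K' ⊕ opad = 5e d3 5c 5c.
Inner input = (K'⊕ipad) ∥ m = 34 b9 36 36 ∥ 59.
Inner hash: sum = 52+185+54+54+89 = 434 → 01 b2.
Outer input = (K'⊕opad) ∥ inner = 5e d3 5c 5c ∥ 01 b2.
Outer hash (tag): sum = 94+211+92+92+1+178 = 668 → 02 9c.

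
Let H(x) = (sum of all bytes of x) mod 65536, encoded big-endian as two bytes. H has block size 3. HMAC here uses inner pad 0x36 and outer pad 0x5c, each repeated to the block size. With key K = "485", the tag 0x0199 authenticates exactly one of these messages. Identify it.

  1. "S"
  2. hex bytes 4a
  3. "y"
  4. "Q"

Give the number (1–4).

4

Key "485" = 34 38 35 is exactly B = 3 bytes: K' = 34 38 35.
K' ⊕ ipad = 02 0e 03; K' ⊕ opad = 68 64 69.
m1: inner = H(02 0e 03 53) = 00 66; tag = H(68 64 69 00 66) = 019b
m2: inner = H(02 0e 03 4a) = 00 5d; tag = H(68 64 69 00 5d) = 0192
m3: inner = H(02 0e 03 79) = 00 8c; tag = H(68 64 69 00 8c) = 01c1
m4: inner = H(02 0e 03 51) = 00 64; tag = H(68 64 69 00 64) = 0199 ← matches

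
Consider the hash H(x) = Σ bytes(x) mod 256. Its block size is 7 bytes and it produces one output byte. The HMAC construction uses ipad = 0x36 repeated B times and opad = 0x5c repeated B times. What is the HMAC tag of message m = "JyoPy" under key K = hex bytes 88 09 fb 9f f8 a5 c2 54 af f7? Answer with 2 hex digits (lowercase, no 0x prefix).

Key hex bytes 88 09 fb 9f f8 a5 c2 54 af f7 is 10 bytes > B = 7, so hash it first: H(key) = 84, then zero-pad to 7 bytes: K' = 84 00 00 00 00 00 00.
K' ⊕ ipad = b2 36 36 36 36 36 36.  K' ⊕ opad = d8 5c 5c 5c 5c 5c 5c.
Inner input = (K'⊕ipad) ∥ m = b2 36 36 36 36 36 36 ∥ 4a 79 6f 50 79.
Inner hash: sum = 178+54+54+54+54+54+54+74+121+111+80+121 = 1009; mod 256 = 241 → f1.
Outer input = (K'⊕opad) ∥ inner = d8 5c 5c 5c 5c 5c 5c ∥ f1.
Outer hash (tag): sum = 216+92+92+92+92+92+92+241 = 1009; mod 256 = 241 → f1.

f1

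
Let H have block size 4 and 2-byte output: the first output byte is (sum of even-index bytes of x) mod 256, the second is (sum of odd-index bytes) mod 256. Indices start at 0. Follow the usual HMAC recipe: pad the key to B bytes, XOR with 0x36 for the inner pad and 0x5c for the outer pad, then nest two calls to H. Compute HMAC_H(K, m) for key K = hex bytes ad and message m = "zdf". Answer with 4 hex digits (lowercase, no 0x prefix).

Key hex bytes ad is 1 byte ≤ B = 4; zero-pad to 4 bytes: K' = ad 00 00 00.
K' ⊕ ipad = 9b 36 36 36.  K' ⊕ opad = f1 5c 5c 5c.
Inner input = (K'⊕ipad) ∥ m = 9b 36 36 36 ∥ 7a 64 66.
Inner hash: even-index sum = 433 mod 256 = 177; odd-index sum = 208 mod 256 = 208 → b1 d0.
Outer input = (K'⊕opad) ∥ inner = f1 5c 5c 5c ∥ b1 d0.
Outer hash (tag): even-index sum = 510 mod 256 = 254; odd-index sum = 392 mod 256 = 136 → fe 88.

fe88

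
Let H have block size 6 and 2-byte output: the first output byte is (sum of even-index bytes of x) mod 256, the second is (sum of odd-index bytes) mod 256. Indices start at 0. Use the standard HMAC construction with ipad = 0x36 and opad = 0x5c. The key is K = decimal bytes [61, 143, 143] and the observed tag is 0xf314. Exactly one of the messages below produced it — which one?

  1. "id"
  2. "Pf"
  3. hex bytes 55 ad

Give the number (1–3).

Key decimal bytes [61, 143, 143] = 3d 8f 8f is 3 bytes ≤ B = 6; zero-pad to 6 bytes: K' = 3d 8f 8f 00 00 00.
K' ⊕ ipad = 0b b9 b9 36 36 36; K' ⊕ opad = 61 d3 d3 5c 5c 5c.
m1: inner = H(0b b9 b9 36 36 36 69 64) = 63 89; tag = H(61 d3 d3 5c 5c 5c 63 89) = f314 ← matches
m2: inner = H(0b b9 b9 36 36 36 50 66) = 4a 8b; tag = H(61 d3 d3 5c 5c 5c 4a 8b) = da16
m3: inner = H(0b b9 b9 36 36 36 55 ad) = 4f d2; tag = H(61 d3 d3 5c 5c 5c 4f d2) = df5d

1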